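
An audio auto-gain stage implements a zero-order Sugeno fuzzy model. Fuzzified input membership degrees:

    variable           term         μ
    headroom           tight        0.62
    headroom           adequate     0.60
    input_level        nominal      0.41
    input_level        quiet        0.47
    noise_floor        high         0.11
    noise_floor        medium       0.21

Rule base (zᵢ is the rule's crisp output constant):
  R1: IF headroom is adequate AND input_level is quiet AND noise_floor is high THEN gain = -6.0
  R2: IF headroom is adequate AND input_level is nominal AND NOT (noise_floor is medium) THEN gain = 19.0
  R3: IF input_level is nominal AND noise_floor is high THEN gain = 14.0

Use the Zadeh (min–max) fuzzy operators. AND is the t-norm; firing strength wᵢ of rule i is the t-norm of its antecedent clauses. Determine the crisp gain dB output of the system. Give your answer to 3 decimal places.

R1 (z=-6.0): adequate=0.60, quiet=0.47, high=0.11; AND[min(a, b)] → w = 0.11
R2 (z=19.0): adequate=0.60, nominal=0.41, ¬medium=1−0.21=0.79; AND[min(a, b)] → w = 0.41
R3 (z=14.0): nominal=0.41, high=0.11; AND[min(a, b)] → w = 0.11
Weighted average = (0.11·-6.0 + 0.41·19.0 + 0.11·14.0) / (0.11 + 0.41 + 0.11)
  = 8.6700 / 0.6300 = 13.762

13.762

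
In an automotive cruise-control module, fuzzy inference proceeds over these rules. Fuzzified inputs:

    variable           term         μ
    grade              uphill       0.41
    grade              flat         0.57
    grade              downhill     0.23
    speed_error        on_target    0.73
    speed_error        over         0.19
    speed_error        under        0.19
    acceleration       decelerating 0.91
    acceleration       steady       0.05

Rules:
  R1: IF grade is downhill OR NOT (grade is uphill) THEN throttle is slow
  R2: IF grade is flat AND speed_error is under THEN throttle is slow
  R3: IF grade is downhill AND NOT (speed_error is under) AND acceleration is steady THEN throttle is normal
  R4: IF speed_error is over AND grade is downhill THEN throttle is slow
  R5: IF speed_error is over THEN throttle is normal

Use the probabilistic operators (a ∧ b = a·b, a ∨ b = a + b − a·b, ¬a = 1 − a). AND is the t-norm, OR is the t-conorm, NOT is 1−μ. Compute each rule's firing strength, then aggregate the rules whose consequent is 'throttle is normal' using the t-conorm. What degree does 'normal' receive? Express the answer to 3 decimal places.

R1: downhill=0.23, ¬uphill=1−0.41=0.59; OR[a + b − a·b] → w = 0.6843
R2: flat=0.57, under=0.19; AND[a·b] → w = 0.1083
R3: downhill=0.23, ¬under=1−0.19=0.81, steady=0.05; AND[a·b] → w = 0.0093
R4: over=0.19, downhill=0.23; AND[a·b] → w = 0.0437
R5: over=0.19 → w = 0.1900
Rules with consequent 'normal': {R3, R5} → strengths 0.0093, 0.1900
Aggregate via t-conorm [a + b − a·b]: 0.1975

0.198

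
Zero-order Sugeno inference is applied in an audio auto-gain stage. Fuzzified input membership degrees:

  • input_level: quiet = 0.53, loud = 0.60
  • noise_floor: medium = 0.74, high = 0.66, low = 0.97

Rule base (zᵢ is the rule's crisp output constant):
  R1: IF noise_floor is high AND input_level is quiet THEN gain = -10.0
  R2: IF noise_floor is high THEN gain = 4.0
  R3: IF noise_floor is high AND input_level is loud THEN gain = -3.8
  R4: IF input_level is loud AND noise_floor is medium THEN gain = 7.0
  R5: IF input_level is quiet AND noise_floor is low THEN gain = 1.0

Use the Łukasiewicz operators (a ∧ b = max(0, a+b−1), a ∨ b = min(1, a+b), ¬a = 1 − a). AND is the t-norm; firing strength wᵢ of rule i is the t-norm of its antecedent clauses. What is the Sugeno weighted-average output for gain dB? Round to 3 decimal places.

R1 (z=-10.0): high=0.66, quiet=0.53; AND[max(0, a+b−1)] → w = 0.19
R2 (z=4.0): high=0.66 → w = 0.66
R3 (z=-3.8): high=0.66, loud=0.60; AND[max(0, a+b−1)] → w = 0.26
R4 (z=7.0): loud=0.60, medium=0.74; AND[max(0, a+b−1)] → w = 0.34
R5 (z=1.0): quiet=0.53, low=0.97; AND[max(0, a+b−1)] → w = 0.50
Weighted average = (0.19·-10.0 + 0.66·4.0 + 0.26·-3.8 + 0.34·7.0 + 0.50·1.0) / (0.19 + 0.66 + 0.26 + 0.34 + 0.50)
  = 2.6320 / 1.9500 = 1.350

1.350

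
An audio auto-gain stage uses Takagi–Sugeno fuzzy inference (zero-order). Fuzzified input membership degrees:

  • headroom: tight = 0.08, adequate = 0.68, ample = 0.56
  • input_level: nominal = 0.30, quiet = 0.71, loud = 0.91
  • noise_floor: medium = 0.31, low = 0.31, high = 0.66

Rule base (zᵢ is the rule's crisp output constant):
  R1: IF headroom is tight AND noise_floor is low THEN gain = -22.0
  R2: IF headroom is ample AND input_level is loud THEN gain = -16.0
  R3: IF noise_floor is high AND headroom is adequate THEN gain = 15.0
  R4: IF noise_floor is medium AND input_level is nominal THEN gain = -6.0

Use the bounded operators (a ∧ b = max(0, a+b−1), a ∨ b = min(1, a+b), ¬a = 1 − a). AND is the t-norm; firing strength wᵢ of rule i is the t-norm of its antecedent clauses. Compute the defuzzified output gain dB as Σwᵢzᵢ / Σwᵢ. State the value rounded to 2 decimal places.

R1 (z=-22.0): tight=0.08, low=0.31; AND[max(0, a+b−1)] → w = 0.00
R2 (z=-16.0): ample=0.56, loud=0.91; AND[max(0, a+b−1)] → w = 0.47
R3 (z=15.0): high=0.66, adequate=0.68; AND[max(0, a+b−1)] → w = 0.34
R4 (z=-6.0): medium=0.31, nominal=0.30; AND[max(0, a+b−1)] → w = 0.00
Weighted average = (0.00·-22.0 + 0.47·-16.0 + 0.34·15.0 + 0.00·-6.0) / (0.00 + 0.47 + 0.34 + 0.00)
  = -2.4200 / 0.8100 = -2.99

-2.99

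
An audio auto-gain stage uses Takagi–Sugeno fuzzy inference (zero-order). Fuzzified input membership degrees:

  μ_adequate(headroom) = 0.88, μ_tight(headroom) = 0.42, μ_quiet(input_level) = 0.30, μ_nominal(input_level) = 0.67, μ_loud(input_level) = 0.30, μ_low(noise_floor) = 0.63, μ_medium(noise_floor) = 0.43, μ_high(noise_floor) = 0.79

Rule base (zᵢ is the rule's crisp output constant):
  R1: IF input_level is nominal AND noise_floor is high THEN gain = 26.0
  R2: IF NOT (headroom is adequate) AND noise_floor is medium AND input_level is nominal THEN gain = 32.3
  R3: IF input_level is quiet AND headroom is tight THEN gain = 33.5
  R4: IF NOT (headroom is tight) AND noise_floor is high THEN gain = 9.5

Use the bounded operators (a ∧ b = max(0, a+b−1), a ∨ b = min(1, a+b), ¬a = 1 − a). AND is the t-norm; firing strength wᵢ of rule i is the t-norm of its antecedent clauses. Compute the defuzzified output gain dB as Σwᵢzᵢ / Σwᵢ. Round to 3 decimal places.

18.645

R1 (z=26.0): nominal=0.67, high=0.79; AND[max(0, a+b−1)] → w = 0.46
R2 (z=32.3): ¬adequate=1−0.88=0.12, medium=0.43, nominal=0.67; AND[max(0, a+b−1)] → w = 0.00
R3 (z=33.5): quiet=0.30, tight=0.42; AND[max(0, a+b−1)] → w = 0.00
R4 (z=9.5): ¬tight=1−0.42=0.58, high=0.79; AND[max(0, a+b−1)] → w = 0.37
Weighted average = (0.46·26.0 + 0.00·32.3 + 0.00·33.5 + 0.37·9.5) / (0.46 + 0.00 + 0.00 + 0.37)
  = 15.4750 / 0.8300 = 18.645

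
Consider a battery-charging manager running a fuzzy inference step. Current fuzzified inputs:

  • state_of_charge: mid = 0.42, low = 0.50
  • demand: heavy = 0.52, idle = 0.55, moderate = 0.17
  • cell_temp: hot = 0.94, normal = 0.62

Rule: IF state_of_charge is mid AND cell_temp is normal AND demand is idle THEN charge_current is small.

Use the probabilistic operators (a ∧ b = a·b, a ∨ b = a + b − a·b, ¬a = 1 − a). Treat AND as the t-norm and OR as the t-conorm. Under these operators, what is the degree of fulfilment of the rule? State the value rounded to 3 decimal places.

firing strength: mid=0.42, normal=0.62, idle=0.55; AND[a·b] → w = 0.1432

0.143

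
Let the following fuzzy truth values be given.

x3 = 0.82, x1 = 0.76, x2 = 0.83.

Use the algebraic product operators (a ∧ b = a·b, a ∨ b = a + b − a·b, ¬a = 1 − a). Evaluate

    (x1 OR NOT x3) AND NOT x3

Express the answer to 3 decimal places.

0.145

NOT x3 = 1 − 0.8200 = 0.1800
x1 OR NOT x3 = a + b − a·b on (0.7600, 0.1800) = 0.8032
NOT x3 = 1 − 0.8200 = 0.1800
(x1 OR NOT x3) AND NOT x3 = a·b on (0.8032, 0.1800) = 0.1446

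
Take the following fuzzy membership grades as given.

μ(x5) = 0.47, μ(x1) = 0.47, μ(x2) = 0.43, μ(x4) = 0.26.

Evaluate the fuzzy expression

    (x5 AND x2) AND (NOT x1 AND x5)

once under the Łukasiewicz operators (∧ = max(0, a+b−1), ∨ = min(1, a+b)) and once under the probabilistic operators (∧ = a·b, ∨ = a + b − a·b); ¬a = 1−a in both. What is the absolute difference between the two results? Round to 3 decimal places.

Under Łukasiewicz:
  x5 AND x2 = max(0, a+b−1) on (0.47, 0.43) = 0.00
  NOT x1 = 1 − 0.47 = 0.53
  NOT x1 AND x5 = max(0, a+b−1) on (0.53, 0.47) = 0.00
  (x5 AND x2) AND (NOT x1 AND x5) = max(0, a+b−1) on (0.00, 0.00) = 0.00
  → value = 0.0000
Under probabilistic:
  x5 AND x2 = a·b on (0.4700, 0.4300) = 0.2021
  NOT x1 = 1 − 0.4700 = 0.5300
  NOT x1 AND x5 = a·b on (0.5300, 0.4700) = 0.2491
  (x5 AND x2) AND (NOT x1 AND x5) = a·b on (0.2021, 0.2491) = 0.0503
  → value = 0.0503
|0.0000 − 0.0503| = 0.050

0.050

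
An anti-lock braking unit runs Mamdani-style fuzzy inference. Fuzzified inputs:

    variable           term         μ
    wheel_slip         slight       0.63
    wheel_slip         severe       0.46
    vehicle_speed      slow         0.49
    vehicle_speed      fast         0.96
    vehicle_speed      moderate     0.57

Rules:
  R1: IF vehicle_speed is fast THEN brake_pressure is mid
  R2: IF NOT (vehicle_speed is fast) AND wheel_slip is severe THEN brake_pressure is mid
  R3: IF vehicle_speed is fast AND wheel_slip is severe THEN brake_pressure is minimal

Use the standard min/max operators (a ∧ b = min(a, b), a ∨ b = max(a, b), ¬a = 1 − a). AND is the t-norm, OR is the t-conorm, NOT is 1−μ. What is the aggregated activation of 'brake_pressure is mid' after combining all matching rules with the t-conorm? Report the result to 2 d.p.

0.96

R1: fast=0.96 → w = 0.96
R2: ¬fast=1−0.96=0.04, severe=0.46; AND[min(a, b)] → w = 0.04
R3: fast=0.96, severe=0.46; AND[min(a, b)] → w = 0.46
Rules with consequent 'mid': {R1, R2} → strengths 0.96, 0.04
Aggregate via t-conorm [max(a, b)]: 0.96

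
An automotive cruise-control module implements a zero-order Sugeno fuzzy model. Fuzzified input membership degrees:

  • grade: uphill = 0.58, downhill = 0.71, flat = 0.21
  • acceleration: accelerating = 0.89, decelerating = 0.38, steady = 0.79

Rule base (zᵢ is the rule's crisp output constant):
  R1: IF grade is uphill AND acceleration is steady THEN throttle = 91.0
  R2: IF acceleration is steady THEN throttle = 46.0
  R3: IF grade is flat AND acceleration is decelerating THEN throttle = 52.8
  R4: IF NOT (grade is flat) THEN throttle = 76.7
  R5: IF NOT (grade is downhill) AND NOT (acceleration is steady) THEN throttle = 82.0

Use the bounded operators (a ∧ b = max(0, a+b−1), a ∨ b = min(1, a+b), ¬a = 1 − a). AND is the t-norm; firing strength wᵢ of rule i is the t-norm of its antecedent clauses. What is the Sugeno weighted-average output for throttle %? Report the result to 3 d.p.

R1 (z=91.0): uphill=0.58, steady=0.79; AND[max(0, a+b−1)] → w = 0.37
R2 (z=46.0): steady=0.79 → w = 0.79
R3 (z=52.8): flat=0.21, decelerating=0.38; AND[max(0, a+b−1)] → w = 0.00
R4 (z=76.7): ¬flat=1−0.21=0.79 → w = 0.79
R5 (z=82.0): ¬downhill=1−0.71=0.29, ¬steady=1−0.79=0.21; AND[max(0, a+b−1)] → w = 0.00
Weighted average = (0.37·91.0 + 0.79·46.0 + 0.00·52.8 + 0.79·76.7 + 0.00·82.0) / (0.37 + 0.79 + 0.00 + 0.79 + 0.00)
  = 130.6030 / 1.9500 = 66.976

66.976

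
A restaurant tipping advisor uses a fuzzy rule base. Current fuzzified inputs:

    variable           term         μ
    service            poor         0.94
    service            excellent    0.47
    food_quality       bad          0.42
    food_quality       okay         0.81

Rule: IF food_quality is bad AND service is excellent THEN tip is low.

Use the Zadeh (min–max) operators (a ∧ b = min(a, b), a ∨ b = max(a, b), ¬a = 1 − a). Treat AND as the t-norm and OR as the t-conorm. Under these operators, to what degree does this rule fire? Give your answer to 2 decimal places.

0.42

firing strength: bad=0.42, excellent=0.47; AND[min(a, b)] → w = 0.42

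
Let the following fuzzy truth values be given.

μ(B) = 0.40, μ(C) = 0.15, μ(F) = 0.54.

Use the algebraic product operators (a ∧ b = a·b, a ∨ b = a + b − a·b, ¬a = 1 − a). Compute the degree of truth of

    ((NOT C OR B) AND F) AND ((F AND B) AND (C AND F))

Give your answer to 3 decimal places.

NOT C = 1 − 0.1500 = 0.8500
NOT C OR B = a + b − a·b on (0.8500, 0.4000) = 0.9100
(NOT C OR B) AND F = a·b on (0.9100, 0.5400) = 0.4914
F AND B = a·b on (0.5400, 0.4000) = 0.2160
C AND F = a·b on (0.1500, 0.5400) = 0.0810
(F AND B) AND (C AND F) = a·b on (0.2160, 0.0810) = 0.0175
((NOT C OR B) AND F) AND ((F AND B) AND (C AND F)) = a·b on (0.4914, 0.0175) = 0.0086

0.009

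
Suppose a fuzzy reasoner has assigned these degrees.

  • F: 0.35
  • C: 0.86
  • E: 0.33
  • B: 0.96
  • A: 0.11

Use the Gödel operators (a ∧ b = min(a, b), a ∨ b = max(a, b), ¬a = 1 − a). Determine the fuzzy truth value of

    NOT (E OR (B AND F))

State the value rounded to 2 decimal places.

B AND F = min(a, b) on (0.96, 0.35) = 0.35
E OR (B AND F) = max(a, b) on (0.33, 0.35) = 0.35
NOT (E OR (B AND F)) = 1 − 0.35 = 0.65

0.65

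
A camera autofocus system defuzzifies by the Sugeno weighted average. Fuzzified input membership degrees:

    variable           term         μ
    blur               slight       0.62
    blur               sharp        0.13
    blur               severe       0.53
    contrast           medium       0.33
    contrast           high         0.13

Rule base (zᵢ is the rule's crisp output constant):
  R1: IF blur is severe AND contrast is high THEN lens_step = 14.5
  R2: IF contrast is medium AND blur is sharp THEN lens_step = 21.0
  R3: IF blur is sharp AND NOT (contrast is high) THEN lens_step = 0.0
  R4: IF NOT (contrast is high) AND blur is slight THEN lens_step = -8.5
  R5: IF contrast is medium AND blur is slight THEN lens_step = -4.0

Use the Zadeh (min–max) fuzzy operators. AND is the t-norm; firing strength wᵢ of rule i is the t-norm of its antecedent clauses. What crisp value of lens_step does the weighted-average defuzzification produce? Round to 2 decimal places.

-1.47

R1 (z=14.5): severe=0.53, high=0.13; AND[min(a, b)] → w = 0.13
R2 (z=21.0): medium=0.33, sharp=0.13; AND[min(a, b)] → w = 0.13
R3 (z=0.0): sharp=0.13, ¬high=1−0.13=0.87; AND[min(a, b)] → w = 0.13
R4 (z=-8.5): ¬high=1−0.13=0.87, slight=0.62; AND[min(a, b)] → w = 0.62
R5 (z=-4.0): medium=0.33, slight=0.62; AND[min(a, b)] → w = 0.33
Weighted average = (0.13·14.5 + 0.13·21.0 + 0.13·0.0 + 0.62·-8.5 + 0.33·-4.0) / (0.13 + 0.13 + 0.13 + 0.62 + 0.33)
  = -1.9750 / 1.3400 = -1.47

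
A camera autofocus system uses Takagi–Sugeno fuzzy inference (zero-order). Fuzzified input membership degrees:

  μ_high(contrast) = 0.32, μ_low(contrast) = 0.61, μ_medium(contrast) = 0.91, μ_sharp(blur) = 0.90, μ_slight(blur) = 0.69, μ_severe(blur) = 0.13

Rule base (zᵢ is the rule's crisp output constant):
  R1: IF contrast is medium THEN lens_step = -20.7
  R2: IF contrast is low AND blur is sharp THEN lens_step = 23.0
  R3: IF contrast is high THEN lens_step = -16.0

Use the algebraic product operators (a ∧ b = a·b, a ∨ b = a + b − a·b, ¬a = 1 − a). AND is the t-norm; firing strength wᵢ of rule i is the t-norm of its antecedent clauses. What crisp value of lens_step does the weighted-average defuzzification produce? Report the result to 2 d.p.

-6.37

R1 (z=-20.7): medium=0.91 → w = 0.9100
R2 (z=23.0): low=0.61, sharp=0.90; AND[a·b] → w = 0.5490
R3 (z=-16.0): high=0.32 → w = 0.3200
Weighted average = (0.9100·-20.7 + 0.5490·23.0 + 0.3200·-16.0) / (0.9100 + 0.5490 + 0.3200)
  = -11.3300 / 1.7790 = -6.37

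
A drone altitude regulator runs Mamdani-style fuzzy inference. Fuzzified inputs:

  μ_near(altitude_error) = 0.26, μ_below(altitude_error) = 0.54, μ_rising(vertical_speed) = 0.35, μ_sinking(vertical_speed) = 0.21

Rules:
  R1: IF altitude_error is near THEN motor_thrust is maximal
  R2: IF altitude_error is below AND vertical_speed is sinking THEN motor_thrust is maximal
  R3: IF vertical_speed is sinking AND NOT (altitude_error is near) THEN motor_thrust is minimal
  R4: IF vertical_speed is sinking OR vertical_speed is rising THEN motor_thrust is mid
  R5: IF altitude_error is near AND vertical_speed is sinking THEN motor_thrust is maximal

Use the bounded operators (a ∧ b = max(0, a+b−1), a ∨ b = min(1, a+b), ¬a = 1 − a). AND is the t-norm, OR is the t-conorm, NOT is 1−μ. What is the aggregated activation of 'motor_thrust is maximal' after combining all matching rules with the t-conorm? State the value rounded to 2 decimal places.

0.26

R1: near=0.26 → w = 0.26
R2: below=0.54, sinking=0.21; AND[max(0, a+b−1)] → w = 0.00
R3: sinking=0.21, ¬near=1−0.26=0.74; AND[max(0, a+b−1)] → w = 0.00
R4: sinking=0.21, rising=0.35; OR[min(1, a+b)] → w = 0.56
R5: near=0.26, sinking=0.21; AND[max(0, a+b−1)] → w = 0.00
Rules with consequent 'maximal': {R1, R2, R5} → strengths 0.26, 0.00, 0.00
Aggregate via t-conorm [min(1, a+b)]: 0.26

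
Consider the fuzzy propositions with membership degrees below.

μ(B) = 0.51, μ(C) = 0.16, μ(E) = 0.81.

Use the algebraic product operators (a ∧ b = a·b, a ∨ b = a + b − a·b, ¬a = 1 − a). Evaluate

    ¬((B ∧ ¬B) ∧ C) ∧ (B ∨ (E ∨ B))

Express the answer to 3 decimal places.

¬B = 1 − 0.5100 = 0.4900
B ∧ ¬B = a·b on (0.5100, 0.4900) = 0.2499
(B ∧ ¬B) ∧ C = a·b on (0.2499, 0.1600) = 0.0400
¬((B ∧ ¬B) ∧ C) = 1 − 0.0400 = 0.9600
E ∨ B = a + b − a·b on (0.8100, 0.5100) = 0.9069
B ∨ (E ∨ B) = a + b − a·b on (0.5100, 0.9069) = 0.9544
¬((B ∧ ¬B) ∧ C) ∧ (B ∨ (E ∨ B)) = a·b on (0.9600, 0.9544) = 0.9162

0.916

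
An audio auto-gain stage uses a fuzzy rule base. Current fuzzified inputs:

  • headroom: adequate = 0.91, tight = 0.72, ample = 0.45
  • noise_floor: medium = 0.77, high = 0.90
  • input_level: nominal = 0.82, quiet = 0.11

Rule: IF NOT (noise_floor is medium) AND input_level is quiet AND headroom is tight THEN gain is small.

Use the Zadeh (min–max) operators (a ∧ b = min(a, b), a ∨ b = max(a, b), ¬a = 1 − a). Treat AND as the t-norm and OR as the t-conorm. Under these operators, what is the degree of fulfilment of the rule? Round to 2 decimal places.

0.11

firing strength: ¬medium=1−0.77=0.23, quiet=0.11, tight=0.72; AND[min(a, b)] → w = 0.11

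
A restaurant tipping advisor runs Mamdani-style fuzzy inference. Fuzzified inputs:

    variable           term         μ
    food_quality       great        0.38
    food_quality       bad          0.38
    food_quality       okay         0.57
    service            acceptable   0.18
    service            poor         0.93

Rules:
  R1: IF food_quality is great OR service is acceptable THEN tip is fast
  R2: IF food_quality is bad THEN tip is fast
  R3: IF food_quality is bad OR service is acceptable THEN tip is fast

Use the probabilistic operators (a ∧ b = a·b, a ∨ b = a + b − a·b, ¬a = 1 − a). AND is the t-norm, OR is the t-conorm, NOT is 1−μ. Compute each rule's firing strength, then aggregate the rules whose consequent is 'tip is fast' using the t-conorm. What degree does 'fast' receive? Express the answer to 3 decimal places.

R1: great=0.38, acceptable=0.18; OR[a + b − a·b] → w = 0.4916
R2: bad=0.38 → w = 0.3800
R3: bad=0.38, acceptable=0.18; OR[a + b − a·b] → w = 0.4916
Rules with consequent 'fast': {R1, R2, R3} → strengths 0.4916, 0.3800, 0.4916
Aggregate via t-conorm [a + b − a·b]: 0.8397

0.840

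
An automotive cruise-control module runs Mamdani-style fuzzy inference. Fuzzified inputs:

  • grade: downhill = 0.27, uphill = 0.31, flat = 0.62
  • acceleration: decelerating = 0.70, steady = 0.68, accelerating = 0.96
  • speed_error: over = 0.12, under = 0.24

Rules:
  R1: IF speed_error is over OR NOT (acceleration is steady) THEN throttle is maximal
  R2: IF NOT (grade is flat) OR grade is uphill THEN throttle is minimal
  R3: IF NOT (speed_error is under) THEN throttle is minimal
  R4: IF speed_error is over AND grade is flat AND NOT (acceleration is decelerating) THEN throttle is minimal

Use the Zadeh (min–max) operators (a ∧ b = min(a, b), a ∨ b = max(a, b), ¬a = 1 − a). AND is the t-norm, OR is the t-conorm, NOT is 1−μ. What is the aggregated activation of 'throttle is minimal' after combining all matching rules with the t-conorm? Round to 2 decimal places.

R1: over=0.12, ¬steady=1−0.68=0.32; OR[max(a, b)] → w = 0.32
R2: ¬flat=1−0.62=0.38, uphill=0.31; OR[max(a, b)] → w = 0.38
R3: ¬under=1−0.24=0.76 → w = 0.76
R4: over=0.12, flat=0.62, ¬decelerating=1−0.70=0.30; AND[min(a, b)] → w = 0.12
Rules with consequent 'minimal': {R2, R3, R4} → strengths 0.38, 0.76, 0.12
Aggregate via t-conorm [max(a, b)]: 0.76

0.76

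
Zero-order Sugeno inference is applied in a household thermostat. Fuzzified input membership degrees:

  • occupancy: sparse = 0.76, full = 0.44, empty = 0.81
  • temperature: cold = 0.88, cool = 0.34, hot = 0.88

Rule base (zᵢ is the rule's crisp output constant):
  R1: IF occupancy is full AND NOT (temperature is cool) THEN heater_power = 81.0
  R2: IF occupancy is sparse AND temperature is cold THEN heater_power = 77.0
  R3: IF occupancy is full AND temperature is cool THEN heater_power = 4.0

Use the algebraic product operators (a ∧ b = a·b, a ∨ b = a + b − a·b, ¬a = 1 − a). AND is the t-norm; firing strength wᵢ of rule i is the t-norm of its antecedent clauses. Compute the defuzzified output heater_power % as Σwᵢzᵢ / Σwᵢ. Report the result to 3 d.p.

R1 (z=81.0): full=0.44, ¬cool=1−0.34=0.66; AND[a·b] → w = 0.2904
R2 (z=77.0): sparse=0.76, cold=0.88; AND[a·b] → w = 0.6688
R3 (z=4.0): full=0.44, cool=0.34; AND[a·b] → w = 0.1496
Weighted average = (0.2904·81.0 + 0.6688·77.0 + 0.1496·4.0) / (0.2904 + 0.6688 + 0.1496)
  = 75.6184 / 1.1088 = 68.198

68.198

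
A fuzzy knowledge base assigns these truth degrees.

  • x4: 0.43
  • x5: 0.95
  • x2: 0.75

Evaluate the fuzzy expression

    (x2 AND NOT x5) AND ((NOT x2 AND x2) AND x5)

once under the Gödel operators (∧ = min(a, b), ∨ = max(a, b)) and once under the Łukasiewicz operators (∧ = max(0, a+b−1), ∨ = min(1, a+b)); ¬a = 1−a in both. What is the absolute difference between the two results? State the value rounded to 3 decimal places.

0.050

Under Gödel:
  NOT x5 = 1 − 0.95 = 0.05
  x2 AND NOT x5 = min(a, b) on (0.75, 0.05) = 0.05
  NOT x2 = 1 − 0.75 = 0.25
  NOT x2 AND x2 = min(a, b) on (0.25, 0.75) = 0.25
  (NOT x2 AND x2) AND x5 = min(a, b) on (0.25, 0.95) = 0.25
  (x2 AND NOT x5) AND ((NOT x2 AND x2) AND x5) = min(a, b) on (0.05, 0.25) = 0.05
  → value = 0.0500
Under Łukasiewicz:
  NOT x5 = 1 − 0.95 = 0.05
  x2 AND NOT x5 = max(0, a+b−1) on (0.75, 0.05) = 0.00
  NOT x2 = 1 − 0.75 = 0.25
  NOT x2 AND x2 = max(0, a+b−1) on (0.25, 0.75) = 0.00
  (NOT x2 AND x2) AND x5 = max(0, a+b−1) on (0.00, 0.95) = 0.00
  (x2 AND NOT x5) AND ((NOT x2 AND x2) AND x5) = max(0, a+b−1) on (0.00, 0.00) = 0.00
  → value = 0.0000
|0.0500 − 0.0000| = 0.050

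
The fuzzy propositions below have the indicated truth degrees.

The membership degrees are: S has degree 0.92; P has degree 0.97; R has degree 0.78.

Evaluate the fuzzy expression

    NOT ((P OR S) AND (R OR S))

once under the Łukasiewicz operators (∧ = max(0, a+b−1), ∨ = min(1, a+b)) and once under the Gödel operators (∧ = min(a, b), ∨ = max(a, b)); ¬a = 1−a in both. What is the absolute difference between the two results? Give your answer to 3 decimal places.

Under Łukasiewicz:
  P OR S = min(1, a+b) on (0.97, 0.92) = 1.00
  R OR S = min(1, a+b) on (0.78, 0.92) = 1.00
  (P OR S) AND (R OR S) = max(0, a+b−1) on (1.00, 1.00) = 1.00
  NOT ((P OR S) AND (R OR S)) = 1 − 1.00 = 0.00
  → value = 0.0000
Under Gödel:
  P OR S = max(a, b) on (0.97, 0.92) = 0.97
  R OR S = max(a, b) on (0.78, 0.92) = 0.92
  (P OR S) AND (R OR S) = min(a, b) on (0.97, 0.92) = 0.92
  NOT ((P OR S) AND (R OR S)) = 1 − 0.92 = 0.08
  → value = 0.0800
|0.0000 − 0.0800| = 0.080

0.080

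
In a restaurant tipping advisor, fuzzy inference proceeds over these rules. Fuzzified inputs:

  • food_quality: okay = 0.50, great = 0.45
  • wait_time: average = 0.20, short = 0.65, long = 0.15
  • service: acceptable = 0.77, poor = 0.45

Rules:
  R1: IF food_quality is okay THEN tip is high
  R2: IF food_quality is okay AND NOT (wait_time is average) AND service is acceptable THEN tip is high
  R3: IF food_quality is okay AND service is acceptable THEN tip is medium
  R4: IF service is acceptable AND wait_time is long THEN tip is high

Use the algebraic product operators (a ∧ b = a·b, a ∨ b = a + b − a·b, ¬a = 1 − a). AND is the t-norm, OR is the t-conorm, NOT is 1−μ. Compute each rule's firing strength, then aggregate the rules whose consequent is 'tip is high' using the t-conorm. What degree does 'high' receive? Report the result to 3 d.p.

R1: okay=0.50 → w = 0.5000
R2: okay=0.50, ¬average=1−0.20=0.80, acceptable=0.77; AND[a·b] → w = 0.3080
R3: okay=0.50, acceptable=0.77; AND[a·b] → w = 0.3850
R4: acceptable=0.77, long=0.15; AND[a·b] → w = 0.1155
Rules with consequent 'high': {R1, R2, R4} → strengths 0.5000, 0.3080, 0.1155
Aggregate via t-conorm [a + b − a·b]: 0.6940

0.694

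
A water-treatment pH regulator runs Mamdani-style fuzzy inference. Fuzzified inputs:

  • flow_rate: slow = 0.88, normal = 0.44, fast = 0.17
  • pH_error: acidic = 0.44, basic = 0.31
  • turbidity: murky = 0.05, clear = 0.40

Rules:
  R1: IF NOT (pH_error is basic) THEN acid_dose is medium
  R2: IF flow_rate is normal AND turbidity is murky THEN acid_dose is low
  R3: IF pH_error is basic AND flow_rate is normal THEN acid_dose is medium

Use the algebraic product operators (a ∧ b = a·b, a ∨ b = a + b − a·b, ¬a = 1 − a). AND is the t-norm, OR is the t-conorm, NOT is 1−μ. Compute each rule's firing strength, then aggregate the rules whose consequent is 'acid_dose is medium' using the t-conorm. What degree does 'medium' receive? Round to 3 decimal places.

R1: ¬basic=1−0.31=0.69 → w = 0.6900
R2: normal=0.44, murky=0.05; AND[a·b] → w = 0.0220
R3: basic=0.31, normal=0.44; AND[a·b] → w = 0.1364
Rules with consequent 'medium': {R1, R3} → strengths 0.6900, 0.1364
Aggregate via t-conorm [a + b − a·b]: 0.7323

0.732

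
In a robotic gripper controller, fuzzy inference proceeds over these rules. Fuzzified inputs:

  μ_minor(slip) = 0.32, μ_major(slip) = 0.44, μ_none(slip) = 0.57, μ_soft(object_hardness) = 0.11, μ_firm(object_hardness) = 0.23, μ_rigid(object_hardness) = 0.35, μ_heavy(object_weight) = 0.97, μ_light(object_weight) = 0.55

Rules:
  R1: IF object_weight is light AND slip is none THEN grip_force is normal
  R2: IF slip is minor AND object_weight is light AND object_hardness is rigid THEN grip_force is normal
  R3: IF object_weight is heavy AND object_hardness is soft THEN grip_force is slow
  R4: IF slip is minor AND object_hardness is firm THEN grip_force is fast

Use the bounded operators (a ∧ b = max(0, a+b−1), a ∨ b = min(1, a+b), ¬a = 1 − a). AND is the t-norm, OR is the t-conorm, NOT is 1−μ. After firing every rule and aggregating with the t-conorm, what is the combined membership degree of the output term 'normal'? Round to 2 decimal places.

R1: light=0.55, none=0.57; AND[max(0, a+b−1)] → w = 0.12
R2: minor=0.32, light=0.55, rigid=0.35; AND[max(0, a+b−1)] → w = 0.00
R3: heavy=0.97, soft=0.11; AND[max(0, a+b−1)] → w = 0.08
R4: minor=0.32, firm=0.23; AND[max(0, a+b−1)] → w = 0.00
Rules with consequent 'normal': {R1, R2} → strengths 0.12, 0.00
Aggregate via t-conorm [min(1, a+b)]: 0.12

0.12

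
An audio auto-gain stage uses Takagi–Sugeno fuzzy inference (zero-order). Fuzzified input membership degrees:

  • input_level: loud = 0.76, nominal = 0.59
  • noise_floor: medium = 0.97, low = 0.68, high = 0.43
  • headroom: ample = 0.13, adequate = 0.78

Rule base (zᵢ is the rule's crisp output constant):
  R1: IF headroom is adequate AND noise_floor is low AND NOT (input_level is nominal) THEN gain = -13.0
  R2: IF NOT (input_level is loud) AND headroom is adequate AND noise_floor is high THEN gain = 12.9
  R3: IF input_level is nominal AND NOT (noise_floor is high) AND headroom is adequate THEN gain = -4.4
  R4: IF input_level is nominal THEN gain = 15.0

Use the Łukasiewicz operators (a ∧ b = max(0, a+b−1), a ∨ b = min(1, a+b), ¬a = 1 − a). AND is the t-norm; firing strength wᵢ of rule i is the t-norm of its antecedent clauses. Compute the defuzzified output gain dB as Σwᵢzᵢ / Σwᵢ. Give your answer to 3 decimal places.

15.000

R1 (z=-13.0): adequate=0.78, low=0.68, ¬nominal=1−0.59=0.41; AND[max(0, a+b−1)] → w = 0.00
R2 (z=12.9): ¬loud=1−0.76=0.24, adequate=0.78, high=0.43; AND[max(0, a+b−1)] → w = 0.00
R3 (z=-4.4): nominal=0.59, ¬high=1−0.43=0.57, adequate=0.78; AND[max(0, a+b−1)] → w = 0.00
R4 (z=15.0): nominal=0.59 → w = 0.59
Weighted average = (0.00·-13.0 + 0.00·12.9 + 0.00·-4.4 + 0.59·15.0) / (0.00 + 0.00 + 0.00 + 0.59)
  = 8.8500 / 0.5900 = 15.000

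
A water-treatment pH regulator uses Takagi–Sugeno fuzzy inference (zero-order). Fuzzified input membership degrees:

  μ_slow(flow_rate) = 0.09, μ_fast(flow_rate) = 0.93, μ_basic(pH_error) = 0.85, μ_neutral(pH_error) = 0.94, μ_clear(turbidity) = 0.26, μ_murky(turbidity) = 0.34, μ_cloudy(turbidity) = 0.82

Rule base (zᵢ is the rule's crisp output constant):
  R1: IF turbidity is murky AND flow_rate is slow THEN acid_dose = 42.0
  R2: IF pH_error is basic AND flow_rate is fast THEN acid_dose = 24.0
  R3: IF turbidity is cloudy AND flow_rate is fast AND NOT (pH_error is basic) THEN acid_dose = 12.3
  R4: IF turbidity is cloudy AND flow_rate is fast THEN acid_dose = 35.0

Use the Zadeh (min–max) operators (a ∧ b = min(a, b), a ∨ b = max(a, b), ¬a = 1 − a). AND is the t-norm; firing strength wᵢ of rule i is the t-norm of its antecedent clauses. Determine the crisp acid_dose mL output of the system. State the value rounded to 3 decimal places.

28.652

R1 (z=42.0): murky=0.34, slow=0.09; AND[min(a, b)] → w = 0.09
R2 (z=24.0): basic=0.85, fast=0.93; AND[min(a, b)] → w = 0.85
R3 (z=12.3): cloudy=0.82, fast=0.93, ¬basic=1−0.85=0.15; AND[min(a, b)] → w = 0.15
R4 (z=35.0): cloudy=0.82, fast=0.93; AND[min(a, b)] → w = 0.82
Weighted average = (0.09·42.0 + 0.85·24.0 + 0.15·12.3 + 0.82·35.0) / (0.09 + 0.85 + 0.15 + 0.82)
  = 54.7250 / 1.9100 = 28.652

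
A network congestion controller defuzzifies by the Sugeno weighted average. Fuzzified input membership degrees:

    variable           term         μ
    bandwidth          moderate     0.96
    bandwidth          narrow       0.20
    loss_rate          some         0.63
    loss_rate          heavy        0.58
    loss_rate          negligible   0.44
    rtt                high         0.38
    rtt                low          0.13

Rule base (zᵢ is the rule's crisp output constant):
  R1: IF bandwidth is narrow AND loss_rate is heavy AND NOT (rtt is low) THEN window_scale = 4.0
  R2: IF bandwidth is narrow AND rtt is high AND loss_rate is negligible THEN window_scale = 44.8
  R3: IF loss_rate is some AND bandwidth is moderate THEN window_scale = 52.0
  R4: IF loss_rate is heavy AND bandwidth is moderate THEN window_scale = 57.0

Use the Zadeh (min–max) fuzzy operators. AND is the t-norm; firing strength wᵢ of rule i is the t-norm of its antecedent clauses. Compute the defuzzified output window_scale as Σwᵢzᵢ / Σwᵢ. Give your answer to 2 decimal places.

46.94

R1 (z=4.0): narrow=0.20, heavy=0.58, ¬low=1−0.13=0.87; AND[min(a, b)] → w = 0.20
R2 (z=44.8): narrow=0.20, high=0.38, negligible=0.44; AND[min(a, b)] → w = 0.20
R3 (z=52.0): some=0.63, moderate=0.96; AND[min(a, b)] → w = 0.63
R4 (z=57.0): heavy=0.58, moderate=0.96; AND[min(a, b)] → w = 0.58
Weighted average = (0.20·4.0 + 0.20·44.8 + 0.63·52.0 + 0.58·57.0) / (0.20 + 0.20 + 0.63 + 0.58)
  = 75.5800 / 1.6100 = 46.94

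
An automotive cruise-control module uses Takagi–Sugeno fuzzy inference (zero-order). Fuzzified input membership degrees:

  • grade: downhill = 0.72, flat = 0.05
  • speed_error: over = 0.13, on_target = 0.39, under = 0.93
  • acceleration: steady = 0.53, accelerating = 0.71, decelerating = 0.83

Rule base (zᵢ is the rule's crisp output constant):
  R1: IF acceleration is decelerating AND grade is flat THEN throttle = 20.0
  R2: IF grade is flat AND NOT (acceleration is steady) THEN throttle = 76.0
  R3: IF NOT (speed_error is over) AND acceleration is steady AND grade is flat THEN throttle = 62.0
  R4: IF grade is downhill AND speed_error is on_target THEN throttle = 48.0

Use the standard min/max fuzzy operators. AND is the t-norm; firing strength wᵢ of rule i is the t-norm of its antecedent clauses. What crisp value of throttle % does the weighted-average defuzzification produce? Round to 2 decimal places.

R1 (z=20.0): decelerating=0.83, flat=0.05; AND[min(a, b)] → w = 0.05
R2 (z=76.0): flat=0.05, ¬steady=1−0.53=0.47; AND[min(a, b)] → w = 0.05
R3 (z=62.0): ¬over=1−0.13=0.87, steady=0.53, flat=0.05; AND[min(a, b)] → w = 0.05
R4 (z=48.0): downhill=0.72, on_target=0.39; AND[min(a, b)] → w = 0.39
Weighted average = (0.05·20.0 + 0.05·76.0 + 0.05·62.0 + 0.39·48.0) / (0.05 + 0.05 + 0.05 + 0.39)
  = 26.6200 / 0.5400 = 49.30

49.30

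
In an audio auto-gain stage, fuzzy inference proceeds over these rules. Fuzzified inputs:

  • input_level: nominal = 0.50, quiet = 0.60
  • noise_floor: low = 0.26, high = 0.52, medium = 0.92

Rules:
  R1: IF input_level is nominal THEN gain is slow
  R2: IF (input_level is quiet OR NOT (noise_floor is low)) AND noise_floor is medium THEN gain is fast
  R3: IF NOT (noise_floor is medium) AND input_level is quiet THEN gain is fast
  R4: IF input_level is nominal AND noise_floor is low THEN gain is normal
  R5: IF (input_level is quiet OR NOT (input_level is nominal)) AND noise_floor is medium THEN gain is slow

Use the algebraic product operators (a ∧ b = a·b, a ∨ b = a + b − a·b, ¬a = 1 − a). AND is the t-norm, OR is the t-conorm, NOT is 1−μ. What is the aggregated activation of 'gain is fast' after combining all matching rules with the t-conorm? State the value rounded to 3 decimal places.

R1: nominal=0.50 → w = 0.5000
R2: (quiet=0.60 OR ¬low=1−0.26=0.74) = 0.8960; AND[a·b] with medium=0.92 → w = 0.8243
R3: ¬medium=1−0.92=0.08, quiet=0.60; AND[a·b] → w = 0.0480
R4: nominal=0.50, low=0.26; AND[a·b] → w = 0.1300
R5: (quiet=0.60 OR ¬nominal=1−0.50=0.50) = 0.8000; AND[a·b] with medium=0.92 → w = 0.7360
Rules with consequent 'fast': {R2, R3} → strengths 0.8243, 0.0480
Aggregate via t-conorm [a + b − a·b]: 0.8328

0.833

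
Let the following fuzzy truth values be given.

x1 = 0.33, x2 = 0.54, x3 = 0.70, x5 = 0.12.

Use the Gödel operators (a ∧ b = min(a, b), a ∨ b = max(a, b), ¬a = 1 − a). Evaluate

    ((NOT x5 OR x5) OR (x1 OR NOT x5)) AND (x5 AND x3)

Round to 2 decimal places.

0.12

NOT x5 = 1 − 0.12 = 0.88
NOT x5 OR x5 = max(a, b) on (0.88, 0.12) = 0.88
NOT x5 = 1 − 0.12 = 0.88
x1 OR NOT x5 = max(a, b) on (0.33, 0.88) = 0.88
(NOT x5 OR x5) OR (x1 OR NOT x5) = max(a, b) on (0.88, 0.88) = 0.88
x5 AND x3 = min(a, b) on (0.12, 0.70) = 0.12
((NOT x5 OR x5) OR (x1 OR NOT x5)) AND (x5 AND x3) = min(a, b) on (0.88, 0.12) = 0.12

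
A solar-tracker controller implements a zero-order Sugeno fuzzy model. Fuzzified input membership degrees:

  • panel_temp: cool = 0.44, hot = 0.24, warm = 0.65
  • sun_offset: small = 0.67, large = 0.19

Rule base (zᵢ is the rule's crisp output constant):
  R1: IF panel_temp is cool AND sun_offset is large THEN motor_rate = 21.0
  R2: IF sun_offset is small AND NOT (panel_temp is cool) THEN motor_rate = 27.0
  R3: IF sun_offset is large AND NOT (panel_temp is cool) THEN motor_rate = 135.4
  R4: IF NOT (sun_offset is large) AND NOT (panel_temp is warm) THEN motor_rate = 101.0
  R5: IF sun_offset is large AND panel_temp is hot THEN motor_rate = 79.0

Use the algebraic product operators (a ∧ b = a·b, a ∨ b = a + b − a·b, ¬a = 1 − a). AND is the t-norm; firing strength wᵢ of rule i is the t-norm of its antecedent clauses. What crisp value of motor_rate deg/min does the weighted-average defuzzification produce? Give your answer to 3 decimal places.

R1 (z=21.0): cool=0.44, large=0.19; AND[a·b] → w = 0.0836
R2 (z=27.0): small=0.67, ¬cool=1−0.44=0.56; AND[a·b] → w = 0.3752
R3 (z=135.4): large=0.19, ¬cool=1−0.44=0.56; AND[a·b] → w = 0.1064
R4 (z=101.0): ¬large=1−0.19=0.81, ¬warm=1−0.65=0.35; AND[a·b] → w = 0.2835
R5 (z=79.0): large=0.19, hot=0.24; AND[a·b] → w = 0.0456
Weighted average = (0.0836·21.0 + 0.3752·27.0 + 0.1064·135.4 + 0.2835·101.0 + 0.0456·79.0) / (0.0836 + 0.3752 + 0.1064 + 0.2835 + 0.0456)
  = 58.5285 / 0.8943 = 65.446

65.446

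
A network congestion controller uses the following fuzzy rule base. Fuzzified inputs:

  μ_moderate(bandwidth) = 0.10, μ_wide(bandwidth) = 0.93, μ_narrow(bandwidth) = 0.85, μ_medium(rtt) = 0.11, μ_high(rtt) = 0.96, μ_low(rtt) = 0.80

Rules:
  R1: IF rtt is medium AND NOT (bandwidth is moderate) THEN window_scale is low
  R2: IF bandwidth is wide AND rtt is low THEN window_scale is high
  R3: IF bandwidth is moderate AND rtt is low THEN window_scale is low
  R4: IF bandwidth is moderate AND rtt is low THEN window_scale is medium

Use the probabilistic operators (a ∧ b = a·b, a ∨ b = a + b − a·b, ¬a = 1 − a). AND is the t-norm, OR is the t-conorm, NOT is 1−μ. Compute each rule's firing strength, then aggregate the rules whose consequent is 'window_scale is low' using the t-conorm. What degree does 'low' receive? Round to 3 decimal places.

0.171

R1: medium=0.11, ¬moderate=1−0.10=0.90; AND[a·b] → w = 0.0990
R2: wide=0.93, low=0.80; AND[a·b] → w = 0.7440
R3: moderate=0.10, low=0.80; AND[a·b] → w = 0.0800
R4: moderate=0.10, low=0.80; AND[a·b] → w = 0.0800
Rules with consequent 'low': {R1, R3} → strengths 0.0990, 0.0800
Aggregate via t-conorm [a + b − a·b]: 0.1711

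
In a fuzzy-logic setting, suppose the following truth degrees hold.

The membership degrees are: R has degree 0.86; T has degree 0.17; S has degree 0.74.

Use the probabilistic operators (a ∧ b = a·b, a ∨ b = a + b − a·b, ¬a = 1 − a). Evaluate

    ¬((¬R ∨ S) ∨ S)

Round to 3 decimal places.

0.058

¬R = 1 − 0.8600 = 0.1400
¬R ∨ S = a + b − a·b on (0.1400, 0.7400) = 0.7764
(¬R ∨ S) ∨ S = a + b − a·b on (0.7764, 0.7400) = 0.9419
¬((¬R ∨ S) ∨ S) = 1 − 0.9419 = 0.0581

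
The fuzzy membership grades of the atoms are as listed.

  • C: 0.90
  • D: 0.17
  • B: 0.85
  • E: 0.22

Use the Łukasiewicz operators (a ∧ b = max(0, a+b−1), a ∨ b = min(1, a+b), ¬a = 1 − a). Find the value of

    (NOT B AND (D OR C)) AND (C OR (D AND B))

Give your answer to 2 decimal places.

0.07

NOT B = 1 − 0.85 = 0.15
D OR C = min(1, a+b) on (0.17, 0.90) = 1.00
NOT B AND (D OR C) = max(0, a+b−1) on (0.15, 1.00) = 0.15
D AND B = max(0, a+b−1) on (0.17, 0.85) = 0.02
C OR (D AND B) = min(1, a+b) on (0.90, 0.02) = 0.92
(NOT B AND (D OR C)) AND (C OR (D AND B)) = max(0, a+b−1) on (0.15, 0.92) = 0.07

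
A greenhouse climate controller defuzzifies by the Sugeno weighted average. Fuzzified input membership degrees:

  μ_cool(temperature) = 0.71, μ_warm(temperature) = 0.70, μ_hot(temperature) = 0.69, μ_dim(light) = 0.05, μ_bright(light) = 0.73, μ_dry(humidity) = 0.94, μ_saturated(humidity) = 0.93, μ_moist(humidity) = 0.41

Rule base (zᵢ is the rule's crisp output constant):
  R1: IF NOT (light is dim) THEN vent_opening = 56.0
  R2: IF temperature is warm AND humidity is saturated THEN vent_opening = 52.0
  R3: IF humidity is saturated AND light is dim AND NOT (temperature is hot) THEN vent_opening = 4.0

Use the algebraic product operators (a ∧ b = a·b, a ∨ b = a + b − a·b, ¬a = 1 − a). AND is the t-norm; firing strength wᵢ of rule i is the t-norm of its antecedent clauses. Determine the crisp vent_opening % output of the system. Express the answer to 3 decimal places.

53.924

R1 (z=56.0): ¬dim=1−0.05=0.95 → w = 0.9500
R2 (z=52.0): warm=0.70, saturated=0.93; AND[a·b] → w = 0.6510
R3 (z=4.0): saturated=0.93, dim=0.05, ¬hot=1−0.69=0.31; AND[a·b] → w = 0.0144
Weighted average = (0.9500·56.0 + 0.6510·52.0 + 0.0144·4.0) / (0.9500 + 0.6510 + 0.0144)
  = 87.1097 / 1.6154 = 53.924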